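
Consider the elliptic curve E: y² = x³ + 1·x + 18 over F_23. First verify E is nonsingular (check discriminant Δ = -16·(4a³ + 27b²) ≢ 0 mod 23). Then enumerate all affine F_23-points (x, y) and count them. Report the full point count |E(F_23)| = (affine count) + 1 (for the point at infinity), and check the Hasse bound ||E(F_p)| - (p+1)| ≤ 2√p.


Affine points = {(0, 8), (0, 15), (3, 5), (3, 18), (7, 0), (8, 3), (8, 20), (10, 4), (10, 19), (11, 7), (11, 16), (14, 4), (14, 19), (15, 2), (15, 21), (16, 6), (16, 17), (17, 7), (17, 16), (18, 7), (18, 16), (21, 10), (21, 13), (22, 4), (22, 19)}; affine count = 25; |E(F_23)| = 26.

Discriminant check: Δ ∝ 4a³ + 27b² = 4·1³ + 27·18² = 4·1 + 27·324 ≡ 12 (mod 23). Nonzero ⇒ E is nonsingular.
For each x ∈ F_23, compute rhs = x³ + 1·x + 18 mod 23, then count y ∈ F_23 with y² ≡ rhs.
  x = 0: rhs = 18, matching y values: 8, 15 (2 points).
  x = 1: rhs = 20, matching y values: none (0 points).
  x = 2: rhs = 5, matching y values: none (0 points).
  x = 3: rhs = 2, matching y values: 5, 18 (2 points).
  x = 4: rhs = 17, matching y values: none (0 points).
  x = 5: rhs = 10, matching y values: none (0 points).
  x = 6: rhs = 10, matching y values: none (0 points).
  x = 7: rhs = 0, matching y values: 0 (1 points).
  x = 8: rhs = 9, matching y values: 3, 20 (2 points).
  x = 9: rhs = 20, matching y values: none (0 points).
  x = 10: rhs = 16, matching y values: 4, 19 (2 points).
  x = 11: rhs = 3, matching y values: 7, 16 (2 points).
  x = 12: rhs = 10, matching y values: none (0 points).
  x = 13: rhs = 20, matching y values: none (0 points).
  x = 14: rhs = 16, matching y values: 4, 19 (2 points).
  x = 15: rhs = 4, matching y values: 2, 21 (2 points).
  x = 16: rhs = 13, matching y values: 6, 17 (2 points).
  x = 17: rhs = 3, matching y values: 7, 16 (2 points).
  x = 18: rhs = 3, matching y values: 7, 16 (2 points).
  x = 19: rhs = 19, matching y values: none (0 points).
  x = 20: rhs = 11, matching y values: none (0 points).
  x = 21: rhs = 8, matching y values: 10, 13 (2 points).
  x = 22: rhs = 16, matching y values: 4, 19 (2 points).
Total affine count: 25.
Full point count |E(F_23)| = 25 + 1 = 26.
Hasse bound: |26 − (23+1)| = |2| = 2 ≤ 2√23 ≈ 9.5917 ✓.


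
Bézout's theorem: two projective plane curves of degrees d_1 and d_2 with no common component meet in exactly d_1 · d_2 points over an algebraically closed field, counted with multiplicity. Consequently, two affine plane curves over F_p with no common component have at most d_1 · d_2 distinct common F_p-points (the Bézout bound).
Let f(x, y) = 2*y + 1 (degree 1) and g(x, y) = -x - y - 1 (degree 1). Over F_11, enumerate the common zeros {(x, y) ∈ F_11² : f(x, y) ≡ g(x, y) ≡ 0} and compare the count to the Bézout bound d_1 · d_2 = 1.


Common zeros: {(5, 5)}; count = 1; Bézout bound = 1.

deg(f) = 1, deg(g) = 1, so Bézout bound = 1.
Scan x ∈ F_11. For each x, list the y ∈ F_11 with f(x, y) ≡ 0 and those with g(x, y) ≡ 0 (mod 11); the common zeros in that column are the intersection.
  x = 0: f ≡ 0 at y ∈ {5}; g ≡ 0 at y ∈ {10}; common: ∅.
  x = 1: f ≡ 0 at y ∈ {5}; g ≡ 0 at y ∈ {9}; common: ∅.
  x = 2: f ≡ 0 at y ∈ {5}; g ≡ 0 at y ∈ {8}; common: ∅.
  x = 3: f ≡ 0 at y ∈ {5}; g ≡ 0 at y ∈ {7}; common: ∅.
  x = 4: f ≡ 0 at y ∈ {5}; g ≡ 0 at y ∈ {6}; common: ∅.
  x = 5: f ≡ 0 at y ∈ {5}; g ≡ 0 at y ∈ {5}; common: {5}.
  x = 6: f ≡ 0 at y ∈ {5}; g ≡ 0 at y ∈ {4}; common: ∅.
  x = 7: f ≡ 0 at y ∈ {5}; g ≡ 0 at y ∈ {3}; common: ∅.
  x = 8: f ≡ 0 at y ∈ {5}; g ≡ 0 at y ∈ {2}; common: ∅.
  x = 9: f ≡ 0 at y ∈ {5}; g ≡ 0 at y ∈ {1}; common: ∅.
  x = 10: f ≡ 0 at y ∈ {5}; g ≡ 0 at y ∈ {0}; common: ∅.
Collecting: common zeros = {(5, 5)}, so the count is 1.
Comparison with the Bézout bound: 1 ≤ 1 = deg(f)·deg(g), as expected for curves with no common component (the bound is attained).


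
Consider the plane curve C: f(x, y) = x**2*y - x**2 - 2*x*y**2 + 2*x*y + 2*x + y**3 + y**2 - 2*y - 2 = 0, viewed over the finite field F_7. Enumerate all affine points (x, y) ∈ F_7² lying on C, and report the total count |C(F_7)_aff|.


Affine F_7-points: {(0, 3), (0, 4), (0, 6), (1, 1), (4, 2), (5, 2), (5, 3), (5, 4), (6, 6)}; count = 9.

For each of the 49 pairs (x, y) ∈ F_7², evaluate f(x, y) mod 7. Record the zeros.
  x = 0: [0↦5, 1↦5, 2↦6, 3↦0, 4↦0, 5↦5, 6↦0]  zeros at y ∈ {3, 4, 6}
  x = 1: [0↦6, 1↦0, 2↦5, 3↦6, 4↦2, 5↦6, 6↦3]  zeros at y ∈ {1}
  x = 2: [0↦5, 1↦2, 2↦6, 3↦2, 4↦3, 5↦1, 6↦2]  zeros at y ∈ ∅
  x = 3: [0↦2, 1↦4, 2↦2, 3↦2, 4↦3, 5↦4, 6↦4]  zeros at y ∈ ∅
  x = 4: [0↦4, 1↦6, 2↦0, 3↦6, 4↦2, 5↦1, 6↦2]  zeros at y ∈ {2}
  x = 5: [0↦4, 1↦1, 2↦0, 3↦0, 4↦0, 5↦6, 6↦3]  zeros at y ∈ {2, 3, 4}
  x = 6: [0↦2, 1↦3, 2↦2, 3↦5, 4↦4, 5↦5, 6↦0]  zeros at y ∈ {6}
Collecting zeros: affine points = {(0, 3), (0, 4), (0, 6), (1, 1), (4, 2), (5, 2), (5, 3), (5, 4), (6, 6)}.
Total count |C(F_7)_aff| = 9.


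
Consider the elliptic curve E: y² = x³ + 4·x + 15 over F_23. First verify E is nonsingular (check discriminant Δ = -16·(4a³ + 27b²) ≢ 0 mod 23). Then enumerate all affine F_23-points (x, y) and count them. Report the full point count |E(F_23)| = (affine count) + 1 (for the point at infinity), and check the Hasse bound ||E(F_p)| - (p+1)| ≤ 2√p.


Affine points = {(2, 10), (2, 13), (3, 10), (3, 13), (4, 7), (4, 16), (6, 5), (6, 18), (7, 8), (7, 15), (14, 3), (14, 20), (15, 0), (16, 9), (16, 14), (18, 10), (18, 13), (19, 2), (19, 21)}; affine count = 19; |E(F_23)| = 20.

Discriminant check: Δ ∝ 4a³ + 27b² = 4·4³ + 27·15² = 4·64 + 27·225 ≡ 6 (mod 23). Nonzero ⇒ E is nonsingular.
For each x ∈ F_23, compute rhs = x³ + 4·x + 15 mod 23, then count y ∈ F_23 with y² ≡ rhs.
  x = 0: rhs = 15, matching y values: none (0 points).
  x = 1: rhs = 20, matching y values: none (0 points).
  x = 2: rhs = 8, matching y values: 10, 13 (2 points).
  x = 3: rhs = 8, matching y values: 10, 13 (2 points).
  x = 4: rhs = 3, matching y values: 7, 16 (2 points).
  x = 5: rhs = 22, matching y values: none (0 points).
  x = 6: rhs = 2, matching y values: 5, 18 (2 points).
  x = 7: rhs = 18, matching y values: 8, 15 (2 points).
  x = 8: rhs = 7, matching y values: none (0 points).
  x = 9: rhs = 21, matching y values: none (0 points).
  x = 10: rhs = 20, matching y values: none (0 points).
  x = 11: rhs = 10, matching y values: none (0 points).
  x = 12: rhs = 20, matching y values: none (0 points).
  x = 13: rhs = 10, matching y values: none (0 points).
  x = 14: rhs = 9, matching y values: 3, 20 (2 points).
  x = 15: rhs = 0, matching y values: 0 (1 points).
  x = 16: rhs = 12, matching y values: 9, 14 (2 points).
  x = 17: rhs = 5, matching y values: none (0 points).
  x = 18: rhs = 8, matching y values: 10, 13 (2 points).
  x = 19: rhs = 4, matching y values: 2, 21 (2 points).
  x = 20: rhs = 22, matching y values: none (0 points).
  x = 21: rhs = 22, matching y values: none (0 points).
  x = 22: rhs = 10, matching y values: none (0 points).
Total affine count: 19.
Full point count |E(F_23)| = 19 + 1 = 20.
Hasse bound: |20 − (23+1)| = |-4| = 4 ≤ 2√23 ≈ 9.5917 ✓.


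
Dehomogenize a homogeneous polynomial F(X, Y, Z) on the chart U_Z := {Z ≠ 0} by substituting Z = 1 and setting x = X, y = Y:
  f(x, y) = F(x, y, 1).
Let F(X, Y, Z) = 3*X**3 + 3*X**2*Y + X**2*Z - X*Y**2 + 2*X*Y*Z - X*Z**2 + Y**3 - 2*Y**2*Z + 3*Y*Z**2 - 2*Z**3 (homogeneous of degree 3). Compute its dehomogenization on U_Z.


f(x, y) = 3*x**3 + 3*x**2*y + x**2 - x*y**2 + 2*x*y - x + y**3 - 2*y**2 + 3*y - 2

On U_Z we set Z = 1. Each monomial c·X^i·Y^j·Z^k in F becomes c·x^i·y^j·1^k = c·x^i·y^j.
Substituting Z = 1: F(X, Y, 1) = 3*x**3 + 3*x**2*y + x**2 - x*y**2 + 2*x*y - x + y**3 - 2*y**2 + 3*y - 2.
Note: deg(f) ≤ deg(F) = 3; strict inequality happens when F is divisible by Z (lost terms).


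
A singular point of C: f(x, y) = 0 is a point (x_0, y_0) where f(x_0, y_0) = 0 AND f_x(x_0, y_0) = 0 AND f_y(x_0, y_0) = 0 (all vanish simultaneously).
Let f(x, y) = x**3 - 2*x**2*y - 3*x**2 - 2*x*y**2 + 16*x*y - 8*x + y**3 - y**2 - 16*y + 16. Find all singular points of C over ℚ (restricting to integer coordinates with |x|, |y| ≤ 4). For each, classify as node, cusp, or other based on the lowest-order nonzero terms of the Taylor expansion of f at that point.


Singular points: {(2, 2)}; classification: node.

Compute partial derivatives:
  f_x = 3*x**2 - 4*x*y - 6*x - 2*y**2 + 16*y - 8.
  f_y = -2*x**2 - 4*x*y + 16*x + 3*y**2 - 2*y - 16.
Scan x_0 ∈ {−4, ..., 4}. For each x_0, f_y(x_0, y) is a polynomial in y; find its integer roots y ∈ {−4, ..., 4}, then test f_x and f at those candidates.
  x = -4: f_y(-4, y) = 3*y**2 + 14*y - 112; no integer root y with |y| ≤ 4.
  x = -3: f_y(-3, y) = 3*y**2 + 10*y - 82; no integer root y with |y| ≤ 4.
  x = -2: f_y(-2, y) = 3*y**2 + 6*y - 56; no integer root y with |y| ≤ 4.
  x = -1: f_y(-1, y) = 3*y**2 + 2*y - 34; no integer root y with |y| ≤ 4.
  x = 0: f_y(0, y) = 3*y**2 - 2*y - 16; vanishes at y ∈ {-2}. (0, -2): f_x = -48 ≠ 0.
  x = 1: f_y(1, y) = 3*y**2 - 6*y - 2; no integer root y with |y| ≤ 4.
  x = 2: f_y(2, y) = 3*y**2 - 10*y + 8; vanishes at y ∈ {2}. (2, 2): f_x = 0, f = 0 — SINGULAR.
  x = 3: f_y(3, y) = 3*y**2 - 14*y + 14; no integer root y with |y| ≤ 4.
  x = 4: f_y(4, y) = 3*y**2 - 18*y + 16; no integer root y with |y| ≤ 4.
Only singular point on the grid: (2, 2).
Classify: substitute x = 2 + u, y = 2 + v and expand: f = u**3 - 2*u**2*v - u**2 - 2*u*v**2 + v**3 + v**2.
No constant or linear terms (consistent with a singular point). Quadratic part: -u**2 + v**2. Cubic part: u**3 - 2*u**2*v - 2*u*v**2 + v**3.
The quadratic part v**2 - u**2 = (v − u)(v + u) splits into two distinct linear factors, so there are two distinct tangent lines y − 2 = ±(x − 2) — this is a node (ordinary double point).
Classification: node.


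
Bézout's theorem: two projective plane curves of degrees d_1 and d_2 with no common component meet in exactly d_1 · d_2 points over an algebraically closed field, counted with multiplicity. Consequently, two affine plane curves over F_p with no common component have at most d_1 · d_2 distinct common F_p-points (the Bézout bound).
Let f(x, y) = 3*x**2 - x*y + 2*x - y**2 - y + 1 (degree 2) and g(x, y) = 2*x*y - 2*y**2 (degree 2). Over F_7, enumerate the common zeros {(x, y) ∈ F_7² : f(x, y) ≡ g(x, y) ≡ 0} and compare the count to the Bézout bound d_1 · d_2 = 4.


Common zeros: {(2, 2), (4, 4)}; count = 2; Bézout bound = 4.

deg(f) = 2, deg(g) = 2, so Bézout bound = 4.
Scan x ∈ F_7. For each x, list the y ∈ F_7 with f(x, y) ≡ 0 and those with g(x, y) ≡ 0 (mod 7); the common zeros in that column are the intersection.
  x = 0: f ≡ 0 at y ∈ ∅; g ≡ 0 at y ∈ {0}; common: ∅.
  x = 1: f ≡ 0 at y ∈ {6}; g ≡ 0 at y ∈ {0, 1}; common: ∅.
  x = 2: f ≡ 0 at y ∈ {2}; g ≡ 0 at y ∈ {0, 2}; common: {2}.
  x = 3: f ≡ 0 at y ∈ ∅; g ≡ 0 at y ∈ {0, 3}; common: ∅.
  x = 4: f ≡ 0 at y ∈ {4, 5}; g ≡ 0 at y ∈ {0, 4}; common: {4}.
  x = 5: f ≡ 0 at y ∈ {2, 6}; g ≡ 0 at y ∈ {0, 5}; common: ∅.
  x = 6: f ≡ 0 at y ∈ {3, 4}; g ≡ 0 at y ∈ {0, 6}; common: ∅.
Collecting: common zeros = {(2, 2), (4, 4)}, so the count is 2.
Comparison with the Bézout bound: 2 ≤ 4 = deg(f)·deg(g), as expected for curves with no common component (the affine F_7-count falls short of the bound because intersections may lie at infinity, over extension fields, or carry multiplicity).


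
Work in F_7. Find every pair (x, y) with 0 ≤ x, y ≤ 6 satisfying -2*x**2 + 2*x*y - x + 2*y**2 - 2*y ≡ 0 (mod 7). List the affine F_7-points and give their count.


Affine F_7-points: {(0, 0), (0, 1), (2, 3), (3, 0), (3, 5), (4, 1), (4, 3), (5, 5)}; count = 8.

For each of the 49 pairs (x, y) ∈ F_7², evaluate f(x, y) mod 7. Record the zeros.
  x = 0: [0↦0, 1↦0, 2↦4, 3↦5, 4↦3, 5↦5, 6↦4]  zeros at y ∈ {0, 1}
  x = 1: [0↦4, 1↦6, 2↦5, 3↦1, 4↦1, 5↦5, 6↦6]  zeros at y ∈ ∅
  x = 2: [0↦4, 1↦1, 2↦2, 3↦0, 4↦2, 5↦1, 6↦4]  zeros at y ∈ {3}
  x = 3: [0↦0, 1↦6, 2↦2, 3↦2, 4↦6, 5↦0, 6↦5]  zeros at y ∈ {0, 5}
  x = 4: [0↦6, 1↦0, 2↦5, 3↦0, 4↦6, 5↦2, 6↦2]  zeros at y ∈ {1, 3}
  x = 5: [0↦1, 1↦4, 2↦4, 3↦1, 4↦2, 5↦0, 6↦2]  zeros at y ∈ {5}
  x = 6: [0↦6, 1↦4, 2↦6, 3↦5, 4↦1, 5↦1, 6↦5]  zeros at y ∈ ∅
Collecting zeros: affine points = {(0, 0), (0, 1), (2, 3), (3, 0), (3, 5), (4, 1), (4, 3), (5, 5)}.
Total count |C(F_7)_aff| = 8.


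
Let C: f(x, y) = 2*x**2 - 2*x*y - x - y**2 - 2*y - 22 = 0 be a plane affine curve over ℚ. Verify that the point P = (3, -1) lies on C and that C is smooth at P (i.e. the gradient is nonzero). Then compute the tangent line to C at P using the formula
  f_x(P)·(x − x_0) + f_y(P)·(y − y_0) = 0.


Tangent line at P: 13*x - 6*y - 45 = 0.

Step 1: f(3, -1) = 0, so P lies on C.
Step 2: partial derivatives
  f_x(x, y) = 4*x - 2*y - 1, f_y(x, y) = -2*x - 2*y - 2.
  f_x(P) = 13, f_y(P) = -6 (gradient nonzero, so P is smooth).
Step 3: tangent line at P: 13·(x − 3) + -6·(y − -1) = 0.
Expanding: 13*x - 6*y - 45 = 0.


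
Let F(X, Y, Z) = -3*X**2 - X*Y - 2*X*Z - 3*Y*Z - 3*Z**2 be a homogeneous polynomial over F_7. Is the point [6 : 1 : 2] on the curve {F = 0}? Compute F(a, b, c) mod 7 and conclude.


F(6,1,2) ≡ 5 (mod 7); P is NOT on the curve.

Evaluate F(6, 1, 2) term-by-term (mod 7).
  -3*X**2 ↦ -3·36·1·1 = -108
  -X*Y ↦ -1·6·1·1 = -6
  -2*X*Z ↦ -2·6·1·2 = -24
  -3*Y*Z ↦ -3·1·1·2 = -6
  -3*Z**2 ↦ -3·1·1·4 = -12
Sum: F(6, 1, 2) = (-108) + (-6) + (-24) + (-6) + (-12) = -156.
Reducing mod 7: -156 ≡ 5 (mod 7).
Since F(a, b, c) ≡ 5 ≠ 0 (mod 7), P does NOT lie on the curve.


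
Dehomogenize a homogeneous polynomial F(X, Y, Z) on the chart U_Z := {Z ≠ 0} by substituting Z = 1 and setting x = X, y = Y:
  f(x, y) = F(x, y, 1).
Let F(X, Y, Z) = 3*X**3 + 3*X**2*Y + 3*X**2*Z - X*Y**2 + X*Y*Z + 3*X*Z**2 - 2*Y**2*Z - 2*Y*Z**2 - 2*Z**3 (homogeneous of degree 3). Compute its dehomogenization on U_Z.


f(x, y) = 3*x**3 + 3*x**2*y + 3*x**2 - x*y**2 + x*y + 3*x - 2*y**2 - 2*y - 2

On U_Z we set Z = 1. Each monomial c·X^i·Y^j·Z^k in F becomes c·x^i·y^j·1^k = c·x^i·y^j.
Substituting Z = 1: F(X, Y, 1) = 3*x**3 + 3*x**2*y + 3*x**2 - x*y**2 + x*y + 3*x - 2*y**2 - 2*y - 2.
Note: deg(f) ≤ deg(F) = 3; strict inequality happens when F is divisible by Z (lost terms).


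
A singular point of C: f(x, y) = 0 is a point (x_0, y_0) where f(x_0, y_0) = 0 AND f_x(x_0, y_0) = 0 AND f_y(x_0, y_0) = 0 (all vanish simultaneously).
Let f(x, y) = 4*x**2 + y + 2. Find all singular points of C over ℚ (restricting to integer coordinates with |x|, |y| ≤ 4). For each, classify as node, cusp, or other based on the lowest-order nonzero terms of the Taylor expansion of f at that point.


No singular points in the scanned grid; C is smooth there.

Compute partial derivatives:
  f_x = 8*x.
  f_y = 1.
f_y = 1 is a nonzero constant, so f_y never vanishes: no point (x, y) can satisfy f = f_x = f_y = 0. In particular no (x, y) ∈ {−4, ..., 4}² is singular; the curve is smooth.


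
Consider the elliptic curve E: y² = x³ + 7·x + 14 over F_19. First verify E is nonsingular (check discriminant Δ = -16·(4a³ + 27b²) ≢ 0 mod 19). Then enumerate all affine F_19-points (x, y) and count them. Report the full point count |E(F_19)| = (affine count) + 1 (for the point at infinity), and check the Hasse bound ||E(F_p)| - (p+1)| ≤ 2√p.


Affine points = {(2, 6), (2, 13), (3, 9), (3, 10), (4, 7), (4, 12), (6, 5), (6, 14), (7, 8), (7, 11), (10, 1), (10, 18), (11, 4), (11, 15), (14, 5), (14, 14), (15, 6), (15, 13), (16, 2), (16, 17), (17, 7), (17, 12), (18, 5), (18, 14)}; affine count = 24; |E(F_19)| = 25.

Discriminant check: Δ ∝ 4a³ + 27b² = 4·7³ + 27·14² = 4·343 + 27·196 ≡ 14 (mod 19). Nonzero ⇒ E is nonsingular.
For each x ∈ F_19, compute rhs = x³ + 7·x + 14 mod 19, then count y ∈ F_19 with y² ≡ rhs.
  x = 0: rhs = 14, matching y values: none (0 points).
  x = 1: rhs = 3, matching y values: none (0 points).
  x = 2: rhs = 17, matching y values: 6, 13 (2 points).
  x = 3: rhs = 5, matching y values: 9, 10 (2 points).
  x = 4: rhs = 11, matching y values: 7, 12 (2 points).
  x = 5: rhs = 3, matching y values: none (0 points).
  x = 6: rhs = 6, matching y values: 5, 14 (2 points).
  x = 7: rhs = 7, matching y values: 8, 11 (2 points).
  x = 8: rhs = 12, matching y values: none (0 points).
  x = 9: rhs = 8, matching y values: none (0 points).
  x = 10: rhs = 1, matching y values: 1, 18 (2 points).
  x = 11: rhs = 16, matching y values: 4, 15 (2 points).
  x = 12: rhs = 2, matching y values: none (0 points).
  x = 13: rhs = 3, matching y values: none (0 points).
  x = 14: rhs = 6, matching y values: 5, 14 (2 points).
  x = 15: rhs = 17, matching y values: 6, 13 (2 points).
  x = 16: rhs = 4, matching y values: 2, 17 (2 points).
  x = 17: rhs = 11, matching y values: 7, 12 (2 points).
  x = 18: rhs = 6, matching y values: 5, 14 (2 points).
Total affine count: 24.
Full point count |E(F_19)| = 24 + 1 = 25.
Hasse bound: |25 − (19+1)| = |5| = 5 ≤ 2√19 ≈ 8.7178 ✓.


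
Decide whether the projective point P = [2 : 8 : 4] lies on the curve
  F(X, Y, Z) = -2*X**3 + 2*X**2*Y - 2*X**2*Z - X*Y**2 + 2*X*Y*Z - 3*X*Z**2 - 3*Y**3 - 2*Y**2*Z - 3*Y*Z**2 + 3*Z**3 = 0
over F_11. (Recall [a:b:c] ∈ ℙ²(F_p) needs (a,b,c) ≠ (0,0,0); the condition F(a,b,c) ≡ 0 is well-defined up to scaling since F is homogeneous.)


F(2,8,4) ≡ 1 (mod 11); P is NOT on the curve.

Evaluate F(2, 8, 4) term-by-term (mod 11).
  -2*X**3 ↦ -2·8·1·1 = -16
  2*X**2*Y ↦ 2·4·8·1 = 64
  -2*X**2*Z ↦ -2·4·1·4 = -32
  -X*Y**2 ↦ -1·2·64·1 = -128
  2*X*Y*Z ↦ 2·2·8·4 = 128
  -3*X*Z**2 ↦ -3·2·1·16 = -96
  -3*Y**3 ↦ -3·1·512·1 = -1536
  -2*Y**2*Z ↦ -2·1·64·4 = -512
  -3*Y*Z**2 ↦ -3·1·8·16 = -384
  3*Z**3 ↦ 3·1·1·64 = 192
Sum: F(2, 8, 4) = (-16) + (64) + (-32) + (-128) + (128) + (-96) + (-1536) + (-512) + (-384) + (192) = -2320.
Reducing mod 11: -2320 ≡ 1 (mod 11).
Since F(a, b, c) ≡ 1 ≠ 0 (mod 11), P does NOT lie on the curve.


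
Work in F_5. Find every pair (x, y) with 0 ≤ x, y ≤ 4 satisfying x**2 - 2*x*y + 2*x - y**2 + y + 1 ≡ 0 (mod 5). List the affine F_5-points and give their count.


Affine F_5-points: {(0, 3), (2, 1), (3, 1), (3, 4), (4, 0), (4, 3)}; count = 6.

For each of the 25 pairs (x, y) ∈ F_5², evaluate f(x, y) mod 5. Record the zeros.
  x = 0: [0↦1, 1↦1, 2↦4, 3↦0, 4↦4]  zeros at y ∈ {3}
  x = 1: [0↦4, 1↦2, 2↦3, 3↦2, 4↦4]  zeros at y ∈ ∅
  x = 2: [0↦4, 1↦0, 2↦4, 3↦1, 4↦1]  zeros at y ∈ {1}
  x = 3: [0↦1, 1↦0, 2↦2, 3↦2, 4↦0]  zeros at y ∈ {1, 4}
  x = 4: [0↦0, 1↦2, 2↦2, 3↦0, 4↦1]  zeros at y ∈ {0, 3}
Collecting zeros: affine points = {(0, 3), (2, 1), (3, 1), (3, 4), (4, 0), (4, 3)}.
Total count |C(F_5)_aff| = 6.


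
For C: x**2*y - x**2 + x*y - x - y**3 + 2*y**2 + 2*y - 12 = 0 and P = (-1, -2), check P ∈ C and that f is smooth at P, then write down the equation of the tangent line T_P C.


Tangent line at P: 3*x - 18*y - 33 = 0.

Step 1: f(-1, -2) = 0, so P lies on C.
Step 2: partial derivatives
  f_x(x, y) = 2*x*y - 2*x + y - 1, f_y(x, y) = x**2 + x - 3*y**2 + 4*y + 2.
  f_x(P) = 3, f_y(P) = -18 (gradient nonzero, so P is smooth).
Step 3: tangent line at P: 3·(x − -1) + -18·(y − -2) = 0.
Expanding: 3*x - 18*y - 33 = 0.


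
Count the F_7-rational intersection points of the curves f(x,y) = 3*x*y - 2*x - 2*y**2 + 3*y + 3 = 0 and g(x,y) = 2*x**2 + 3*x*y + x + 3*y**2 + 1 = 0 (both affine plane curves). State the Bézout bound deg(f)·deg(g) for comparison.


Common zeros: {(5, 0), (5, 2)}; count = 2; Bézout bound = 4.

deg(f) = 2, deg(g) = 2, so Bézout bound = 4.
Scan x ∈ F_7. For each x, list the y ∈ F_7 with f(x, y) ≡ 0 and those with g(x, y) ≡ 0 (mod 7); the common zeros in that column are the intersection.
  x = 0: f ≡ 0 at y ∈ ∅; g ≡ 0 at y ∈ {3, 4}; common: ∅.
  x = 1: f ≡ 0 at y ∈ {4, 6}; g ≡ 0 at y ∈ ∅; common: ∅.
  x = 2: f ≡ 0 at y ∈ ∅; g ≡ 0 at y ∈ {2, 3}; common: ∅.
  x = 3: f ≡ 0 at y ∈ {1, 5}; g ≡ 0 at y ∈ ∅; common: ∅.
  x = 4: f ≡ 0 at y ∈ ∅; g ≡ 0 at y ∈ {4, 6}; common: ∅.
  x = 5: f ≡ 0 at y ∈ {0, 2}; g ≡ 0 at y ∈ {0, 2}; common: {0, 2}.
  x = 6: f ≡ 0 at y ∈ ∅; g ≡ 0 at y ∈ ∅; common: ∅.
Collecting: common zeros = {(5, 0), (5, 2)}, so the count is 2.
Comparison with the Bézout bound: 2 ≤ 4 = deg(f)·deg(g), as expected for curves with no common component (the affine F_7-count falls short of the bound because intersections may lie at infinity, over extension fields, or carry multiplicity).


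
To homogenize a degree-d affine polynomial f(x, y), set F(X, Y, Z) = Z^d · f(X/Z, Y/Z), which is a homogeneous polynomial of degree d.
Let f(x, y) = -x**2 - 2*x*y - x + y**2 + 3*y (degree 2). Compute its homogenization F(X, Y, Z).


F(X, Y, Z) = -X**2 - 2*X*Y - X*Z + Y**2 + 3*Y*Z

deg(f) = 2.
Substitute x = X/Z, y = Y/Z into f, then multiply by Z^2.
  monomial -1·x^2·y^0 ↦ -1·X^2·Y^0·Z^0.
  monomial -2·x^1·y^1 ↦ -2·X^1·Y^1·Z^0.
  monomial -1·x^1·y^0 ↦ -1·X^1·Y^0·Z^1.
  monomial 1·x^0·y^2 ↦ 1·X^0·Y^2·Z^0.
  monomial 3·x^0·y^1 ↦ 3·X^0·Y^1·Z^1.
Collecting: F(X, Y, Z) = -X**2 - 2*X*Y - X*Z + Y**2 + 3*Y*Z.


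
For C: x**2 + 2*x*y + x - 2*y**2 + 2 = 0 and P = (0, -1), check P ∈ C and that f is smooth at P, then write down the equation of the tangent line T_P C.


Tangent line at P: -x + 4*y + 4 = 0.

Step 1: f(0, -1) = 0, so P lies on C.
Step 2: partial derivatives
  f_x(x, y) = 2*x + 2*y + 1, f_y(x, y) = 2*x - 4*y.
  f_x(P) = -1, f_y(P) = 4 (gradient nonzero, so P is smooth).
Step 3: tangent line at P: -1·(x − 0) + 4·(y − -1) = 0.
Expanding: -x + 4*y + 4 = 0.


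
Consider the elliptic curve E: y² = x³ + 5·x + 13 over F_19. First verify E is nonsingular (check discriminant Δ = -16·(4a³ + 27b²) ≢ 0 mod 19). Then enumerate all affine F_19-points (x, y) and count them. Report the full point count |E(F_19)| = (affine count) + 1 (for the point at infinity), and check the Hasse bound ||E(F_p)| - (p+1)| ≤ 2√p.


Affine points = {(1, 0), (3, 6), (3, 13), (5, 7), (5, 12), (7, 7), (7, 12), (15, 9), (15, 10), (16, 3), (16, 16), (18, 8), (18, 11)}; affine count = 13; |E(F_19)| = 14.

Discriminant check: Δ ∝ 4a³ + 27b² = 4·5³ + 27·13² = 4·125 + 27·169 ≡ 9 (mod 19). Nonzero ⇒ E is nonsingular.
For each x ∈ F_19, compute rhs = x³ + 5·x + 13 mod 19, then count y ∈ F_19 with y² ≡ rhs.
  x = 0: rhs = 13, matching y values: none (0 points).
  x = 1: rhs = 0, matching y values: 0 (1 points).
  x = 2: rhs = 12, matching y values: none (0 points).
  x = 3: rhs = 17, matching y values: 6, 13 (2 points).
  x = 4: rhs = 2, matching y values: none (0 points).
  x = 5: rhs = 11, matching y values: 7, 12 (2 points).
  x = 6: rhs = 12, matching y values: none (0 points).
  x = 7: rhs = 11, matching y values: 7, 12 (2 points).
  x = 8: rhs = 14, matching y values: none (0 points).
  x = 9: rhs = 8, matching y values: none (0 points).
  x = 10: rhs = 18, matching y values: none (0 points).
  x = 11: rhs = 12, matching y values: none (0 points).
  x = 12: rhs = 15, matching y values: none (0 points).
  x = 13: rhs = 14, matching y values: none (0 points).
  x = 14: rhs = 15, matching y values: none (0 points).
  x = 15: rhs = 5, matching y values: 9, 10 (2 points).
  x = 16: rhs = 9, matching y values: 3, 16 (2 points).
  x = 17: rhs = 14, matching y values: none (0 points).
  x = 18: rhs = 7, matching y values: 8, 11 (2 points).
Total affine count: 13.
Full point count |E(F_19)| = 13 + 1 = 14.
Hasse bound: |14 − (19+1)| = |-6| = 6 ≤ 2√19 ≈ 8.7178 ✓.


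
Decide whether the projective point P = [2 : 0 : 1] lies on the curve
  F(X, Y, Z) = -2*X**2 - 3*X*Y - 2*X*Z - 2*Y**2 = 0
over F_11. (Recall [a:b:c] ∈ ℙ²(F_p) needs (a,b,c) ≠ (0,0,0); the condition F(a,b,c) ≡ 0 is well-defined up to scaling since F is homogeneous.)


F(2,0,1) ≡ 10 (mod 11); P is NOT on the curve.

Evaluate F(2, 0, 1) term-by-term (mod 11).
  -2*X**2 ↦ -2·4·1·1 = -8
  -3*X*Y ↦ -3·2·0·1 = 0
  -2*X*Z ↦ -2·2·1·1 = -4
  -2*Y**2 ↦ -2·1·0·1 = 0
Sum: F(2, 0, 1) = (-8) + (0) + (-4) + (0) = -12.
Reducing mod 11: -12 ≡ 10 (mod 11).
Since F(a, b, c) ≡ 10 ≠ 0 (mod 11), P does NOT lie on the curve.


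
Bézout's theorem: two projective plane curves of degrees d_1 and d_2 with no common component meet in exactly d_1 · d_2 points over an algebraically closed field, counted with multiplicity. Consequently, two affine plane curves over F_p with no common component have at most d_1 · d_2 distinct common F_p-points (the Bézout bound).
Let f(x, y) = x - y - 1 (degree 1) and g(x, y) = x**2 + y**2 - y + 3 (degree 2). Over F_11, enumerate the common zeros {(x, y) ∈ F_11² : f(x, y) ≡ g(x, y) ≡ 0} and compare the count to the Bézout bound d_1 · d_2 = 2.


Common zeros: ∅; count = 0; Bézout bound = 2.

deg(f) = 1, deg(g) = 2, so Bézout bound = 2.
Scan x ∈ F_11. For each x, list the y ∈ F_11 with f(x, y) ≡ 0 and those with g(x, y) ≡ 0 (mod 11); the common zeros in that column are the intersection.
  x = 0: f ≡ 0 at y ∈ {10}; g ≡ 0 at y ∈ {6}; common: ∅.
  x = 1: f ≡ 0 at y ∈ {0}; g ≡ 0 at y ∈ ∅; common: ∅.
  x = 2: f ≡ 0 at y ∈ {1}; g ≡ 0 at y ∈ ∅; common: ∅.
  x = 3: f ≡ 0 at y ∈ {2}; g ≡ 0 at y ∈ ∅; common: ∅.
  x = 4: f ≡ 0 at y ∈ {3}; g ≡ 0 at y ∈ ∅; common: ∅.
  x = 5: f ≡ 0 at y ∈ {4}; g ≡ 0 at y ∈ ∅; common: ∅.
  x = 6: f ≡ 0 at y ∈ {5}; g ≡ 0 at y ∈ ∅; common: ∅.
  x = 7: f ≡ 0 at y ∈ {6}; g ≡ 0 at y ∈ ∅; common: ∅.
  x = 8: f ≡ 0 at y ∈ {7}; g ≡ 0 at y ∈ ∅; common: ∅.
  x = 9: f ≡ 0 at y ∈ {8}; g ≡ 0 at y ∈ ∅; common: ∅.
  x = 10: f ≡ 0 at y ∈ {9}; g ≡ 0 at y ∈ ∅; common: ∅.
Collecting: common zeros = ∅, so the count is 0.
Comparison with the Bézout bound: 0 ≤ 2 = deg(f)·deg(g), as expected for curves with no common component (the affine F_11-count falls short of the bound because intersections may lie at infinity, over extension fields, or carry multiplicity).


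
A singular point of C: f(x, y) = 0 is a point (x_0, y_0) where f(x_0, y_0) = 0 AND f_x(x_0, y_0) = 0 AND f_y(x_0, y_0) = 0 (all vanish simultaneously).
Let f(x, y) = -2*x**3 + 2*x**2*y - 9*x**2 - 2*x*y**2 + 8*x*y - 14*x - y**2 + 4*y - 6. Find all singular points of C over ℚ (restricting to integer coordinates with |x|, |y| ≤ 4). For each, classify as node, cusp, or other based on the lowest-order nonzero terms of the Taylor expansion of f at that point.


Singular points: {(-1, 1)}; classification: node.

Compute partial derivatives:
  f_x = -6*x**2 + 4*x*y - 18*x - 2*y**2 + 8*y - 14.
  f_y = 2*x**2 - 4*x*y + 8*x - 2*y + 4.
Scan x_0 ∈ {−4, ..., 4}. For each x_0, f_y(x_0, y) is a polynomial in y; find its integer roots y ∈ {−4, ..., 4}, then test f_x and f at those candidates.
  x = -4: f_y(-4, y) = 14*y + 4; no integer root y with |y| ≤ 4.
  x = -3: f_y(-3, y) = 10*y - 2; no integer root y with |y| ≤ 4.
  x = -2: f_y(-2, y) = 6*y - 4; no integer root y with |y| ≤ 4.
  x = -1: f_y(-1, y) = 2*y - 2; vanishes at y ∈ {1}. (-1, 1): f_x = 0, f = 0 — SINGULAR.
  x = 0: f_y(0, y) = 4 - 2*y; vanishes at y ∈ {2}. (0, 2): f_x = -6 ≠ 0.
  x = 1: f_y(1, y) = 14 - 6*y; no integer root y with |y| ≤ 4.
  x = 2: f_y(2, y) = 28 - 10*y; no integer root y with |y| ≤ 4.
  x = 3: f_y(3, y) = 46 - 14*y; no integer root y with |y| ≤ 4.
  x = 4: f_y(4, y) = 68 - 18*y; no integer root y with |y| ≤ 4.
Only singular point on the grid: (-1, 1).
Classify: substitute x = -1 + u, y = 1 + v and expand: f = -2*u**3 + 2*u**2*v - u**2 - 2*u*v**2 + v**2.
No constant or linear terms (consistent with a singular point). Quadratic part: -u**2 + v**2. Cubic part: -2*u**3 + 2*u**2*v - 2*u*v**2.
The quadratic part v**2 - u**2 = (v − u)(v + u) splits into two distinct linear factors, so there are two distinct tangent lines y − 1 = ±(x − -1) — this is a node (ordinary double point).
Classification: node.


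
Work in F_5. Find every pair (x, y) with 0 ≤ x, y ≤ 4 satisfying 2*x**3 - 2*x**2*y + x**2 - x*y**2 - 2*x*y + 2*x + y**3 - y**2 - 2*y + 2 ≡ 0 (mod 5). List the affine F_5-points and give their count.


Affine F_5-points: {(0, 1), (1, 1), (1, 2), (1, 4), (2, 1), (4, 3), (4, 4)}; count = 7.

For each of the 25 pairs (x, y) ∈ F_5², evaluate f(x, y) mod 5. Record the zeros.
  x = 0: [0↦2, 1↦0, 2↦2, 3↦4, 4↦2]  zeros at y ∈ {1}
  x = 1: [0↦2, 1↦0, 2↦0, 3↦3, 4↦0]  zeros at y ∈ {1, 2, 4}
  x = 2: [0↦1, 1↦0, 2↦4, 3↦4, 4↦1]  zeros at y ∈ {1}
  x = 3: [0↦1, 1↦2, 2↦1, 3↦4, 4↦2]  zeros at y ∈ ∅
  x = 4: [0↦4, 1↦3, 2↦3, 3↦0, 4↦0]  zeros at y ∈ {3, 4}
Collecting zeros: affine points = {(0, 1), (1, 1), (1, 2), (1, 4), (2, 1), (4, 3), (4, 4)}.
Total count |C(F_5)_aff| = 7.


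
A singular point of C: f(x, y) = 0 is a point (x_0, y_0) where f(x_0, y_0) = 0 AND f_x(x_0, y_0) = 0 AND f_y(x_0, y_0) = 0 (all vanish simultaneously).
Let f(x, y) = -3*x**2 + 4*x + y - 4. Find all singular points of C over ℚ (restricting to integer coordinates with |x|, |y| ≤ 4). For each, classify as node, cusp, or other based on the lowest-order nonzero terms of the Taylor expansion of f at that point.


No singular points in the scanned grid; C is smooth there.

Compute partial derivatives:
  f_x = 4 - 6*x.
  f_y = 1.
f_y = 1 is a nonzero constant, so f_y never vanishes: no point (x, y) can satisfy f = f_x = f_y = 0. In particular no (x, y) ∈ {−4, ..., 4}² is singular; the curve is smooth.


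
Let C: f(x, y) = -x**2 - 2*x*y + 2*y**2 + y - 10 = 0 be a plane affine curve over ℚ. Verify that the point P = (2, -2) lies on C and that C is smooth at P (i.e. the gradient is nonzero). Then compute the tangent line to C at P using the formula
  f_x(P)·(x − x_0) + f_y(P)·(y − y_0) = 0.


Tangent line at P: -11*y - 22 = 0.

Step 1: f(2, -2) = 0, so P lies on C.
Step 2: partial derivatives
  f_x(x, y) = -2*x - 2*y, f_y(x, y) = -2*x + 4*y + 1.
  f_x(P) = 0, f_y(P) = -11 (gradient nonzero, so P is smooth).
Step 3: tangent line at P: 0·(x − 2) + -11·(y − -2) = 0.
Expanding: -11*y - 22 = 0.


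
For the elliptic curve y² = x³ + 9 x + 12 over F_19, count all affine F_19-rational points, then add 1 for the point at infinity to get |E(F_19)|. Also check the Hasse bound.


Affine points = {(2, 0), (3, 3), (3, 16), (4, 6), (4, 13), (5, 7), (5, 12), (6, 4), (6, 15), (7, 0), (8, 8), (8, 11), (9, 9), (9, 10), (10, 0), (11, 6), (11, 13), (12, 9), (12, 10), (15, 8), (15, 11), (17, 9), (17, 10)}; affine count = 23; |E(F_19)| = 24.

Discriminant check: Δ ∝ 4a³ + 27b² = 4·9³ + 27·12² = 4·729 + 27·144 ≡ 2 (mod 19). Nonzero ⇒ E is nonsingular.
For each x ∈ F_19, compute rhs = x³ + 9·x + 12 mod 19, then count y ∈ F_19 with y² ≡ rhs.
  x = 0: rhs = 12, matching y values: none (0 points).
  x = 1: rhs = 3, matching y values: none (0 points).
  x = 2: rhs = 0, matching y values: 0 (1 points).
  x = 3: rhs = 9, matching y values: 3, 16 (2 points).
  x = 4: rhs = 17, matching y values: 6, 13 (2 points).
  x = 5: rhs = 11, matching y values: 7, 12 (2 points).
  x = 6: rhs = 16, matching y values: 4, 15 (2 points).
  x = 7: rhs = 0, matching y values: 0 (1 points).
  x = 8: rhs = 7, matching y values: 8, 11 (2 points).
  x = 9: rhs = 5, matching y values: 9, 10 (2 points).
  x = 10: rhs = 0, matching y values: 0 (1 points).
  x = 11: rhs = 17, matching y values: 6, 13 (2 points).
  x = 12: rhs = 5, matching y values: 9, 10 (2 points).
  x = 13: rhs = 8, matching y values: none (0 points).
  x = 14: rhs = 13, matching y values: none (0 points).
  x = 15: rhs = 7, matching y values: 8, 11 (2 points).
  x = 16: rhs = 15, matching y values: none (0 points).
  x = 17: rhs = 5, matching y values: 9, 10 (2 points).
  x = 18: rhs = 2, matching y values: none (0 points).
Total affine count: 23.
Full point count |E(F_19)| = 23 + 1 = 24.
Hasse bound: |24 − (19+1)| = |4| = 4 ≤ 2√19 ≈ 8.7178 ✓.


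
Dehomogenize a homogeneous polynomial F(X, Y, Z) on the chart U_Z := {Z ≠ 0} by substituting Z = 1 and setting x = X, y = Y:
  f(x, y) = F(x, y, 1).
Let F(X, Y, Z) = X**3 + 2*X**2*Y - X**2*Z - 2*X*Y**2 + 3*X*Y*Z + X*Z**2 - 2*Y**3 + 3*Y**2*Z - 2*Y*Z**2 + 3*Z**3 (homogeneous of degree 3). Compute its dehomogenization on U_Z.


f(x, y) = x**3 + 2*x**2*y - x**2 - 2*x*y**2 + 3*x*y + x - 2*y**3 + 3*y**2 - 2*y + 3

On U_Z we set Z = 1. Each monomial c·X^i·Y^j·Z^k in F becomes c·x^i·y^j·1^k = c·x^i·y^j.
Substituting Z = 1: F(X, Y, 1) = x**3 + 2*x**2*y - x**2 - 2*x*y**2 + 3*x*y + x - 2*y**3 + 3*y**2 - 2*y + 3.
Note: deg(f) ≤ deg(F) = 3; strict inequality happens when F is divisible by Z (lost terms).


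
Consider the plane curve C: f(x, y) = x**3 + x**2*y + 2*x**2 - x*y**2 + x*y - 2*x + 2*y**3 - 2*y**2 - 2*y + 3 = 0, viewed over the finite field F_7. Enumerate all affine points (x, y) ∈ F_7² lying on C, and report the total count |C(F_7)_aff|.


Affine F_7-points: {(0, 2), (0, 4), (1, 4), (3, 0), (3, 1), (3, 5), (4, 0), (4, 1), (4, 2), (5, 0), (6, 2)}; count = 11.

For each of the 49 pairs (x, y) ∈ F_7², evaluate f(x, y) mod 7. Record the zeros.
  x = 0: [0↦3, 1↦1, 2↦0, 3↦5, 4↦0, 5↦4, 6↦1]  zeros at y ∈ {2, 4}
  x = 1: [0↦4, 1↦3, 2↦1, 3↦3, 4↦0, 5↦4, 6↦6]  zeros at y ∈ {4}
  x = 2: [0↦1, 1↦3, 2↦2, 3↦3, 4↦4, 5↦3, 6↦5]  zeros at y ∈ ∅
  x = 3: [0↦0, 1↦0, 2↦2, 3↦4, 4↦4, 5↦0, 6↦4]  zeros at y ∈ {0, 1, 5}
  x = 4: [0↦0, 1↦0, 2↦0, 3↦5, 4↦6, 5↦1, 6↦2]  zeros at y ∈ {0, 1, 2}
  x = 5: [0↦0, 1↦2, 2↦2, 3↦5, 4↦2, 5↦5, 6↦5]  zeros at y ∈ {0}
  x = 6: [0↦6, 1↦5, 2↦0, 3↦3, 4↦5, 5↦4, 6↦5]  zeros at y ∈ {2}
Collecting zeros: affine points = {(0, 2), (0, 4), (1, 4), (3, 0), (3, 1), (3, 5), (4, 0), (4, 1), (4, 2), (5, 0), (6, 2)}.
Total count |C(F_7)_aff| = 11.


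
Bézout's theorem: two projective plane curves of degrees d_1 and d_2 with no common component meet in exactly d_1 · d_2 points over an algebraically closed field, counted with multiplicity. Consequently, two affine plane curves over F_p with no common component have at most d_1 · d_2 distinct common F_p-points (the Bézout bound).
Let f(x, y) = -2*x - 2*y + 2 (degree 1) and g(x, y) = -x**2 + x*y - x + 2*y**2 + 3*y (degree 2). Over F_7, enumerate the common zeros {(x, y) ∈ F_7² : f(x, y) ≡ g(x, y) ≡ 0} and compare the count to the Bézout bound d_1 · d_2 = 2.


Common zeros: ∅; count = 0; Bézout bound = 2.

deg(f) = 1, deg(g) = 2, so Bézout bound = 2.
Scan x ∈ F_7. For each x, list the y ∈ F_7 with f(x, y) ≡ 0 and those with g(x, y) ≡ 0 (mod 7); the common zeros in that column are the intersection.
  x = 0: f ≡ 0 at y ∈ {1}; g ≡ 0 at y ∈ {0, 2}; common: ∅.
  x = 1: f ≡ 0 at y ∈ {0}; g ≡ 0 at y ∈ {2, 3}; common: ∅.
  x = 2: f ≡ 0 at y ∈ {6}; g ≡ 0 at y ∈ ∅; common: ∅.
  x = 3: f ≡ 0 at y ∈ {5}; g ≡ 0 at y ∈ ∅; common: ∅.
  x = 4: f ≡ 0 at y ∈ {4}; g ≡ 0 at y ∈ ∅; common: ∅.
  x = 5: f ≡ 0 at y ∈ {3}; g ≡ 0 at y ∈ ∅; common: ∅.
  x = 6: f ≡ 0 at y ∈ {2}; g ≡ 0 at y ∈ {0, 6}; common: ∅.
Collecting: common zeros = ∅, so the count is 0.
Comparison with the Bézout bound: 0 ≤ 2 = deg(f)·deg(g), as expected for curves with no common component (the affine F_7-count falls short of the bound because intersections may lie at infinity, over extension fields, or carry multiplicity).


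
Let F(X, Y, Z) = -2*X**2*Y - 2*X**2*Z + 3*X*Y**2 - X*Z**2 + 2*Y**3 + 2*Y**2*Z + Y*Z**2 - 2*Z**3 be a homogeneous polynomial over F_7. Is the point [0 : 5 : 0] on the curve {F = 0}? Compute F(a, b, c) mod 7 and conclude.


F(0,5,0) ≡ 5 (mod 7); P is NOT on the curve.

Evaluate F(0, 5, 0) term-by-term (mod 7).
  -2*X**2*Y ↦ -2·0·5·1 = 0
  -2*X**2*Z ↦ -2·0·1·0 = 0
  3*X*Y**2 ↦ 3·0·25·1 = 0
  -X*Z**2 ↦ -1·0·1·0 = 0
  2*Y**3 ↦ 2·1·125·1 = 250
  2*Y**2*Z ↦ 2·1·25·0 = 0
  Y*Z**2 ↦ 1·1·5·0 = 0
  -2*Z**3 ↦ -2·1·1·0 = 0
Sum: F(0, 5, 0) = (0) + (0) + (0) + (0) + (250) + (0) + (0) + (0) = 250.
Reducing mod 7: 250 ≡ 5 (mod 7).
Since F(a, b, c) ≡ 5 ≠ 0 (mod 7), P does NOT lie on the curve.


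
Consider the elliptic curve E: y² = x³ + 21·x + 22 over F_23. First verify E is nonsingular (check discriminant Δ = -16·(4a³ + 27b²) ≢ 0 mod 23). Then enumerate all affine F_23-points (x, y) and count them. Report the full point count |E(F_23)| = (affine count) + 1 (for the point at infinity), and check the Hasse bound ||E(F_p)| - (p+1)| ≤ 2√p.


Affine points = {(2, 7), (2, 16), (4, 3), (4, 20), (7, 11), (7, 12), (8, 9), (8, 14), (10, 6), (10, 17), (12, 1), (12, 22), (13, 10), (13, 13), (14, 1), (14, 22), (15, 3), (15, 20), (17, 5), (17, 18), (19, 9), (19, 14), (20, 1), (20, 22), (21, 8), (21, 15), (22, 0)}; affine count = 27; |E(F_23)| = 28.

Discriminant check: Δ ∝ 4a³ + 27b² = 4·21³ + 27·22² = 4·9261 + 27·484 ≡ 18 (mod 23). Nonzero ⇒ E is nonsingular.
For each x ∈ F_23, compute rhs = x³ + 21·x + 22 mod 23, then count y ∈ F_23 with y² ≡ rhs.
  x = 0: rhs = 22, matching y values: none (0 points).
  x = 1: rhs = 21, matching y values: none (0 points).
  x = 2: rhs = 3, matching y values: 7, 16 (2 points).
  x = 3: rhs = 20, matching y values: none (0 points).
  x = 4: rhs = 9, matching y values: 3, 20 (2 points).
  x = 5: rhs = 22, matching y values: none (0 points).
  x = 6: rhs = 19, matching y values: none (0 points).
  x = 7: rhs = 6, matching y values: 11, 12 (2 points).
  x = 8: rhs = 12, matching y values: 9, 14 (2 points).
  x = 9: rhs = 20, matching y values: none (0 points).
  x = 10: rhs = 13, matching y values: 6, 17 (2 points).
  x = 11: rhs = 20, matching y values: none (0 points).
  x = 12: rhs = 1, matching y values: 1, 22 (2 points).
  x = 13: rhs = 8, matching y values: 10, 13 (2 points).
  x = 14: rhs = 1, matching y values: 1, 22 (2 points).
  x = 15: rhs = 9, matching y values: 3, 20 (2 points).
  x = 16: rhs = 15, matching y values: none (0 points).
  x = 17: rhs = 2, matching y values: 5, 18 (2 points).
  x = 18: rhs = 22, matching y values: none (0 points).
  x = 19: rhs = 12, matching y values: 9, 14 (2 points).
  x = 20: rhs = 1, matching y values: 1, 22 (2 points).
  x = 21: rhs = 18, matching y values: 8, 15 (2 points).
  x = 22: rhs = 0, matching y values: 0 (1 points).
Total affine count: 27.
Full point count |E(F_23)| = 27 + 1 = 28.
Hasse bound: |28 − (23+1)| = |4| = 4 ≤ 2√23 ≈ 9.5917 ✓.


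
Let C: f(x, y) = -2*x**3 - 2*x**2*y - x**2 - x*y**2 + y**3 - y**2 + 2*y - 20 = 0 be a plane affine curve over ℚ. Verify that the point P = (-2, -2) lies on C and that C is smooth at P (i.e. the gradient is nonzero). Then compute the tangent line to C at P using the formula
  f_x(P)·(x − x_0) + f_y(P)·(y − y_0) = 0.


Tangent line at P: -40*x + 2*y - 76 = 0.

Step 1: f(-2, -2) = 0, so P lies on C.
Step 2: partial derivatives
  f_x(x, y) = -6*x**2 - 4*x*y - 2*x - y**2, f_y(x, y) = -2*x**2 - 2*x*y + 3*y**2 - 2*y + 2.
  f_x(P) = -40, f_y(P) = 2 (gradient nonzero, so P is smooth).
Step 3: tangent line at P: -40·(x − -2) + 2·(y − -2) = 0.
Expanding: -40*x + 2*y - 76 = 0.


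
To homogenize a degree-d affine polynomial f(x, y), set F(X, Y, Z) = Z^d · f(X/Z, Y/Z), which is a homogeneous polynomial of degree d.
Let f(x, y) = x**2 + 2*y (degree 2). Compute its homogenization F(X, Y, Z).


F(X, Y, Z) = X**2 + 2*Y*Z

deg(f) = 2.
Substitute x = X/Z, y = Y/Z into f, then multiply by Z^2.
  monomial 1·x^2·y^0 ↦ 1·X^2·Y^0·Z^0.
  monomial 2·x^0·y^1 ↦ 2·X^0·Y^1·Z^1.
Collecting: F(X, Y, Z) = X**2 + 2*Y*Z.


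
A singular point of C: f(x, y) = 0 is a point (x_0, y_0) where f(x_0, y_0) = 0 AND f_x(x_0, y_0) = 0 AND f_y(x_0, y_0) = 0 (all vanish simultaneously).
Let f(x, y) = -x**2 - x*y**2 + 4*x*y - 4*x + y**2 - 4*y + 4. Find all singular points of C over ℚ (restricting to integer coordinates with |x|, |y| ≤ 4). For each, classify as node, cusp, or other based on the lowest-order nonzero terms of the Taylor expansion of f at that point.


Singular points: {(0, 2)}; classification: node.

Compute partial derivatives:
  f_x = -2*x - y**2 + 4*y - 4.
  f_y = -2*x*y + 4*x + 2*y - 4.
Scan x_0 ∈ {−4, ..., 4}. For each x_0, f_y(x_0, y) is a polynomial in y; find its integer roots y ∈ {−4, ..., 4}, then test f_x and f at those candidates.
  x = -4: f_y(-4, y) = 10*y - 20; vanishes at y ∈ {2}. (-4, 2): f_x = 8 ≠ 0.
  x = -3: f_y(-3, y) = 8*y - 16; vanishes at y ∈ {2}. (-3, 2): f_x = 6 ≠ 0.
  x = -2: f_y(-2, y) = 6*y - 12; vanishes at y ∈ {2}. (-2, 2): f_x = 4 ≠ 0.
  x = -1: f_y(-1, y) = 4*y - 8; vanishes at y ∈ {2}. (-1, 2): f_x = 2 ≠ 0.
  x = 0: f_y(0, y) = 2*y - 4; vanishes at y ∈ {2}. (0, 2): f_x = 0, f = 0 — SINGULAR.
  x = 1: f_y(1, y) = 0; vanishes at y ∈ {-4, -3, -2, -1, 0, 1, 2, 3, 4}. (1, -4): f_x = -38 ≠ 0; (1, -3): f_x = -27 ≠ 0; (1, -2): f_x = -18 ≠ 0; (1, -1): f_x = -11 ≠ 0; (1, 0): f_x = -6 ≠ 0; (1, 1): f_x = -3 ≠ 0; (1, 2): f_x = -2 ≠ 0; (1, 3): f_x = -3 ≠ 0; (1, 4): f_x = -6 ≠ 0.
  x = 2: f_y(2, y) = 4 - 2*y; vanishes at y ∈ {2}. (2, 2): f_x = -4 ≠ 0.
  x = 3: f_y(3, y) = 8 - 4*y; vanishes at y ∈ {2}. (3, 2): f_x = -6 ≠ 0.
  x = 4: f_y(4, y) = 12 - 6*y; vanishes at y ∈ {2}. (4, 2): f_x = -8 ≠ 0.
Only singular point on the grid: (0, 2).
Classify: substitute x = 0 + u, y = 2 + v and expand: f = -u**2 - u*v**2 + v**2.
No constant or linear terms (consistent with a singular point). Quadratic part: -u**2 + v**2. Cubic part: -u*v**2.
The quadratic part v**2 - u**2 = (v − u)(v + u) splits into two distinct linear factors, so there are two distinct tangent lines y − 2 = ±(x − 0) — this is a node (ordinary double point).
Classification: node.
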